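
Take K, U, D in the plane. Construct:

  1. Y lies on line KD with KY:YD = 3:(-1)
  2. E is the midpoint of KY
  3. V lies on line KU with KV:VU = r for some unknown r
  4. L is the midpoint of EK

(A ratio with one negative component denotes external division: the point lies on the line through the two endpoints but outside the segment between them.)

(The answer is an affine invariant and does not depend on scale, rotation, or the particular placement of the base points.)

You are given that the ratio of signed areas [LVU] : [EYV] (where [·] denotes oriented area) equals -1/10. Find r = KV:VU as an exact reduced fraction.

Work in coordinates with K = (0, 0), U = (1, 0), D = (0, 1).
1. Y lies on line KD with KY:YD = 3:(-1) ⇒ Y = (0, 3/2)
2. E is the midpoint of KY ⇒ E = (0, 3/4)
3. With KV:VU = r, write λ = r/(r+1) so V = K + λ·(U−K); V is affine-linear in λ
4. L is the midpoint of EK ⇒ L = (0, 3/8)
Every point depending on V is an affine combination of V and λ-independent points, so each such coordinate is linear in λ; the λ² term in each signed area is a multiple of (U−K)×(U−K) = 0, so 2·[LVU] and 2·[EYV] are each linear in λ. Evaluating at λ=0 and λ=1:
  2·[LVU] = -3/8·λ + 3/8,   2·[EYV] = -3/4·λ
So [LVU]:[EYV] = (-3/8·λ + 3/8) / (-3/4·λ). Setting this equal to -1/10:
  -3/8·λ + 3/8 = -1/10·(-3/4·λ)  ⇒  λ = 5/6
Then r = λ/(1−λ) = (5/6)/(1/6) = 5. Check: with r = 5, V = (5/6, 0) and [LVU]:[EYV] = -1/10 as required.

r = 5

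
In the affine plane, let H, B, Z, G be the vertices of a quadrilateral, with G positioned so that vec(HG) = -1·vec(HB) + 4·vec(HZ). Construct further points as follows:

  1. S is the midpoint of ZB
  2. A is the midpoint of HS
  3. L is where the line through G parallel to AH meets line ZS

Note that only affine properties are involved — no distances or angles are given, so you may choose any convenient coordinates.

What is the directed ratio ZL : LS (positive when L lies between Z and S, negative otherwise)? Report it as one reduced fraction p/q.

ZL:LS = -4/5

Choose coordinates H = (0, 0), B = (1, 0), Z = (0, 1), G = (-1, 4).
1. S is the midpoint of ZB ⇒ S = (1/2, 1/2)
2. A is the midpoint of HS ⇒ A = (1/4, 1/4)
3. L is where the line through G parallel to AH meets line ZS ⇒ L = (-2, 3)
L = Z + t·(S−Z) with t = -4, so ZL:LS = t:(1−t) = -4:5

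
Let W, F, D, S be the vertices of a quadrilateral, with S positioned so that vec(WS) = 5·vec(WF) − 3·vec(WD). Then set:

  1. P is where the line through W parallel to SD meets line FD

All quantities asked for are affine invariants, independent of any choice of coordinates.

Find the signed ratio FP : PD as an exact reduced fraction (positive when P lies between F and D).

FP:PD = -4/5

Choose coordinates W = (0, 0), F = (1, 0), D = (0, 1), S = (5, -3).
1. P is where the line through W parallel to SD meets line FD ⇒ P = (5, -4)
P = F + t·(D−F) with t = -4, so FP:PD = t:(1−t) = -4:5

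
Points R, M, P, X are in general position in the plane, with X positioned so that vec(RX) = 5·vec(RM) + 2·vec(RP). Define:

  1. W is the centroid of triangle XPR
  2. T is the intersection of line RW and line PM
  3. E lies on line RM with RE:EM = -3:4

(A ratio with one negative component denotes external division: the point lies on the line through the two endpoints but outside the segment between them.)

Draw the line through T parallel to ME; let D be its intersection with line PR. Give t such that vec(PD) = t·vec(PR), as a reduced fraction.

t = 5/8

Choose coordinates R = (0, 0), M = (1, 0), P = (0, 1), X = (5, 2).
1. W is the centroid of triangle XPR ⇒ W = (5/3, 1)
2. T is the intersection of line RW and line PM ⇒ T = (5/8, 3/8)
3. E lies on line RM with RE:EM = -3:4 ⇒ E = (-3, 0)
through T parallel to ME: direction (-4, 0); meets PR at D = (0, 3/8)
D = P + t·(R−P) with t = 5/8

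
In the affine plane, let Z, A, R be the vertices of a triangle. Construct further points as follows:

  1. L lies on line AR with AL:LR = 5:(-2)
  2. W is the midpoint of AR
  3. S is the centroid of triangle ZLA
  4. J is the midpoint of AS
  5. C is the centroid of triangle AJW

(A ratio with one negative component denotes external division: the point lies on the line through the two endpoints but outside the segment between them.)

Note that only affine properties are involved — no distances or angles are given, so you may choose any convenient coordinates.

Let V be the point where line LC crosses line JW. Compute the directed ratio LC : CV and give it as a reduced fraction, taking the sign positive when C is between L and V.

LC:CV = -8

Set Z = (0, 0), A = (1, 0), R = (0, 1); any affine frame gives the same invariant.
1. L lies on line AR with AL:LR = 5:(-2) ⇒ L = (-2/3, 5/3)
2. W is the midpoint of AR ⇒ W = (1/2, 1/2)
3. S is the centroid of triangle ZLA ⇒ S = (1/9, 5/9)
4. J is the midpoint of AS ⇒ J = (5/9, 5/18)
5. C is the centroid of triangle AJW ⇒ C = (37/54, 7/27)
line LC meets JW at V = (223/432, 47/108)
C = L + t·(V−L) with t = 8/7, so LC:CV = 8/7:-1/7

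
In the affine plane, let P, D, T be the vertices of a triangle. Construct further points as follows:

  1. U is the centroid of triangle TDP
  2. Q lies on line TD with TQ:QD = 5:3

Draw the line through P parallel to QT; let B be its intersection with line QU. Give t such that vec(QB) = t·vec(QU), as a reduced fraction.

t = 3

Choose coordinates P = (0, 0), D = (1, 0), T = (0, 1).
1. U is the centroid of triangle TDP ⇒ U = (1/3, 1/3)
2. Q lies on line TD with TQ:QD = 5:3 ⇒ Q = (5/8, 3/8)
through P parallel to QT: direction (-5/8, 5/8); meets QU at B = (-1/4, 1/4)
B = Q + t·(U−Q) with t = 3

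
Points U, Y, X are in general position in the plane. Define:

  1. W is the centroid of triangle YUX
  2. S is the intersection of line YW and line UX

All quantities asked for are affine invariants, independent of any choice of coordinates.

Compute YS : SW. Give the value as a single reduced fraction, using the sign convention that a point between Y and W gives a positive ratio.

YS:SW = -3

Assign U = (0, 0), Y = (1, 0), X = (0, 1) — the answer is frame-independent, so this choice is without loss of generality.
1. W is the centroid of triangle YUX ⇒ W = (1/3, 1/3)
2. S is the intersection of line YW and line UX ⇒ S = (0, 1/2)
S = Y + t·(W−Y) with t = 3/2, so YS:SW = t:(1−t) = 3/2:-1/2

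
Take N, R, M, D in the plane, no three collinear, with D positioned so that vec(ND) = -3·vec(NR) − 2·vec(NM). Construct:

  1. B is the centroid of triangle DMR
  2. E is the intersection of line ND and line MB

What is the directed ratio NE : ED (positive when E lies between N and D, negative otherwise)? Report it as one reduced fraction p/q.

NE:ED = 1/3

Assign N = (0, 0), R = (1, 0), M = (0, 1), D = (-3, -2) — the answer is frame-independent, so this choice is without loss of generality.
1. B is the centroid of triangle DMR ⇒ B = (-2/3, -1/3)
2. E is the intersection of line ND and line MB ⇒ E = (-3/4, -1/2)
E = N + t·(D−N) with t = 1/4, so NE:ED = t:(1−t) = 1/4:3/4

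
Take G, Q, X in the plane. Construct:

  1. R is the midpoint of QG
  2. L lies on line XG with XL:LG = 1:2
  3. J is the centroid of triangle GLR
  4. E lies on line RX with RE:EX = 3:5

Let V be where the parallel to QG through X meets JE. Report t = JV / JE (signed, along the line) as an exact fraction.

Assign G = (0, 0), Q = (1, 0), X = (0, 1) — the answer is frame-independent, so this choice is without loss of generality.
1. R is the midpoint of QG ⇒ R = (1/2, 0)
2. L lies on line XG with XL:LG = 1:2 ⇒ L = (0, 2/3)
3. J is the centroid of triangle GLR ⇒ J = (1/6, 2/9)
4. E lies on line RX with RE:EX = 3:5 ⇒ E = (5/16, 3/8)
through X parallel to QG: direction (-1, 0); meets JE at V = (10/11, 1)
V = J + t·(E−J) with t = 56/11

t = 56/11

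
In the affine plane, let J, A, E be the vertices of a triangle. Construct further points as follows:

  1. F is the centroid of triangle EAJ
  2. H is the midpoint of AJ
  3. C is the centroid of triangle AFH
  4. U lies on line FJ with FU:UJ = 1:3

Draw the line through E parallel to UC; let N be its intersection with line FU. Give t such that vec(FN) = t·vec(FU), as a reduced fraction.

Work in coordinates with J = (0, 0), A = (1, 0), E = (0, 1).
1. F is the centroid of triangle EAJ ⇒ F = (1/3, 1/3)
2. H is the midpoint of AJ ⇒ H = (1/2, 0)
3. C is the centroid of triangle AFH ⇒ C = (11/18, 1/9)
4. U lies on line FJ with FU:UJ = 1:3 ⇒ U = (1/4, 1/4)
through E parallel to UC: direction (13/36, -5/36); meets FU at N = (13/18, 13/18)
N = F + t·(U−F) with t = -14/3

t = -14/3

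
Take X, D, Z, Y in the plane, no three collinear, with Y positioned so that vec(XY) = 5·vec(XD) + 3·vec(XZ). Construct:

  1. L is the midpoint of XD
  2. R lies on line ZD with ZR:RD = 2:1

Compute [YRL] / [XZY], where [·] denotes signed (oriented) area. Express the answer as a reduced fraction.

[YRL]:[XZY] = -1/5

Set X = (0, 0), D = (1, 0), Z = (0, 1), Y = (5, 3); any affine frame gives the same invariant.
1. L is the midpoint of XD ⇒ L = (1/2, 0)
2. R lies on line ZD with ZR:RD = 2:1 ⇒ R = (2/3, 1/3)
2·[YRL] = 1, 2·[XZY] = -5
[YRL]:[XZY] = 1:-5 = -1/5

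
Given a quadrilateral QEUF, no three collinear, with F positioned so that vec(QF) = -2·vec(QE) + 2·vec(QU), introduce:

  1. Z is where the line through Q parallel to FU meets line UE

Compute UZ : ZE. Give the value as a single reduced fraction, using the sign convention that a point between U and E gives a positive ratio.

UZ:ZE = -2

Assign Q = (0, 0), E = (1, 0), U = (0, 1), F = (-2, 2) — the answer is frame-independent, so this choice is without loss of generality.
1. Z is where the line through Q parallel to FU meets line UE ⇒ Z = (2, -1)
Z = U + t·(E−U) with t = 2, so UZ:ZE = t:(1−t) = 2:-1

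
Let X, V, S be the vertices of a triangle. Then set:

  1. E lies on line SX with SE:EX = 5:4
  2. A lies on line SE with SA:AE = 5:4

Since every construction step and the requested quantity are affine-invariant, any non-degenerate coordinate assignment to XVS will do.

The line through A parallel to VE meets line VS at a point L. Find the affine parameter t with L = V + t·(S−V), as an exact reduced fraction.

t = 4/9

Assign X = (0, 0), V = (1, 0), S = (0, 1) — the answer is frame-independent, so this choice is without loss of generality.
1. E lies on line SX with SE:EX = 5:4 ⇒ E = (0, 4/9)
2. A lies on line SE with SA:AE = 5:4 ⇒ A = (0, 56/81)
through A parallel to VE: direction (-1, 4/9); meets VS at L = (5/9, 4/9)
L = V + t·(S−V) with t = 4/9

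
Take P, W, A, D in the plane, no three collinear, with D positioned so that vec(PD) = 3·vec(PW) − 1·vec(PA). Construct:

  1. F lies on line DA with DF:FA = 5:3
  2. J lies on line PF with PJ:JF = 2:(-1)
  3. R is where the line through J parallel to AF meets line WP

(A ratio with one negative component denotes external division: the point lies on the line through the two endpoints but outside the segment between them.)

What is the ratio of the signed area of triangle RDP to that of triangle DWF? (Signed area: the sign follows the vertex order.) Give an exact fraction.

[RDP]:[DWF] = 24/5

Assign P = (0, 0), W = (1, 0), A = (0, 1), D = (3, -1) — the answer is frame-independent, so this choice is without loss of generality.
1. F lies on line DA with DF:FA = 5:3 ⇒ F = (9/8, 1/4)
2. J lies on line PF with PJ:JF = 2:(-1) ⇒ J = (9/4, 1/2)
3. R is where the line through J parallel to AF meets line WP ⇒ R = (3, 0)
2·[RDP] = -3, 2·[DWF] = -5/8
[RDP]:[DWF] = -3:-5/8 = 24/5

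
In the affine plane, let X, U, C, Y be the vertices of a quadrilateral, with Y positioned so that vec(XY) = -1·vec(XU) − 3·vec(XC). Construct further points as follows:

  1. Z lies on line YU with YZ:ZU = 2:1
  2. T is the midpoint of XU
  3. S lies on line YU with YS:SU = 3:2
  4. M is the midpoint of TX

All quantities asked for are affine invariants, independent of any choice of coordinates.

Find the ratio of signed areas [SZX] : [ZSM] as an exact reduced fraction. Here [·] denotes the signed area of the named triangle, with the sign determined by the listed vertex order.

Choose coordinates X = (0, 0), U = (1, 0), C = (0, 1), Y = (-1, -3).
1. Z lies on line YU with YZ:ZU = 2:1 ⇒ Z = (1/3, -1)
2. T is the midpoint of XU ⇒ T = (1/2, 0)
3. S lies on line YU with YS:SU = 3:2 ⇒ S = (1/5, -6/5)
4. M is the midpoint of TX ⇒ M = (1/4, 0)
2·[SZX] = 1/5, 2·[ZSM] = -3/20
[SZX]:[ZSM] = 1/5:-3/20 = -4/3

[SZX]:[ZSM] = -4/3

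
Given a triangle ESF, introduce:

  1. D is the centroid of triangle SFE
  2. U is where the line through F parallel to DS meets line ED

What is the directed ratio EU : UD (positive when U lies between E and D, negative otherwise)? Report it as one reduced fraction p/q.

Set E = (0, 0), S = (1, 0), F = (0, 1); any affine frame gives the same invariant.
1. D is the centroid of triangle SFE ⇒ D = (1/3, 1/3)
2. U is where the line through F parallel to DS meets line ED ⇒ U = (2/3, 2/3)
U = E + t·(D−E) with t = 2, so EU:UD = t:(1−t) = 2:-1

EU:UD = -2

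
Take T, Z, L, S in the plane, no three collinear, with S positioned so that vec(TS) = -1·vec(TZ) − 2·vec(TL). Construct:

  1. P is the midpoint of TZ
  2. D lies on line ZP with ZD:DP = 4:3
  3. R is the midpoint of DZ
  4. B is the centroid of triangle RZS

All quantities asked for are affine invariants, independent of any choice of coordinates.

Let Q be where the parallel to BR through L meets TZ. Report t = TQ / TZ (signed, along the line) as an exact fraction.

t = -6/7

Set T = (0, 0), Z = (1, 0), L = (0, 1), S = (-1, -2); any affine frame gives the same invariant.
1. P is the midpoint of TZ ⇒ P = (1/2, 0)
2. D lies on line ZP with ZD:DP = 4:3 ⇒ D = (5/7, 0)
3. R is the midpoint of DZ ⇒ R = (6/7, 0)
4. B is the centroid of triangle RZS ⇒ B = (2/7, -2/3)
through L parallel to BR: direction (4/7, 2/3); meets TZ at Q = (-6/7, 0)
Q = T + t·(Z−T) with t = -6/7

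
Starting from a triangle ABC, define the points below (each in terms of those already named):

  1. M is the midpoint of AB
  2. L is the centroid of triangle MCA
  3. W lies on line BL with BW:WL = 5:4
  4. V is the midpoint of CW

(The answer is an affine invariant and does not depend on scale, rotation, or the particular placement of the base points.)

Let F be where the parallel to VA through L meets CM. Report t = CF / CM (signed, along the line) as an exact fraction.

t = 30/61

Set A = (0, 0), B = (1, 0), C = (0, 1); any affine frame gives the same invariant.
1. M is the midpoint of AB ⇒ M = (1/2, 0)
2. L is the centroid of triangle MCA ⇒ L = (1/6, 1/3)
3. W lies on line BL with BW:WL = 5:4 ⇒ W = (29/54, 5/27)
4. V is the midpoint of CW ⇒ V = (29/108, 16/27)
through L parallel to VA: direction (-29/108, -16/27); meets CM at F = (15/61, 31/61)
F = C + t·(M−C) with t = 30/61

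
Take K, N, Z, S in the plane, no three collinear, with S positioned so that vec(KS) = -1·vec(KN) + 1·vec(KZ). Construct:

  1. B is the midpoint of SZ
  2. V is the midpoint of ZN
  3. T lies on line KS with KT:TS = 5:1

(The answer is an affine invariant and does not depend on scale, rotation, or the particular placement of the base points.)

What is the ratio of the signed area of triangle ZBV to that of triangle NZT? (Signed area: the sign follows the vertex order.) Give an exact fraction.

Choose coordinates K = (0, 0), N = (1, 0), Z = (0, 1), S = (-1, 1).
1. B is the midpoint of SZ ⇒ B = (-1/2, 1)
2. V is the midpoint of ZN ⇒ V = (1/2, 1/2)
3. T lies on line KS with KT:TS = 5:1 ⇒ T = (-5/6, 5/6)
2·[ZBV] = 1/4, 2·[NZT] = 1
[ZBV]:[NZT] = 1/4:1 = 1/4

[ZBV]:[NZT] = 1/4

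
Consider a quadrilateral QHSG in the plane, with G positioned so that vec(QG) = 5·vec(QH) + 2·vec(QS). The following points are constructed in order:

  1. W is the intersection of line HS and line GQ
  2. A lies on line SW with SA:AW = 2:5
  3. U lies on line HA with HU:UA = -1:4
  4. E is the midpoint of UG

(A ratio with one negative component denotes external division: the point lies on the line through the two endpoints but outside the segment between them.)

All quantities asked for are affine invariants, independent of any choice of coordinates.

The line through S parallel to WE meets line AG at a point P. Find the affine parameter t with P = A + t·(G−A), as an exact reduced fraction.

t = 5

Work in coordinates with Q = (0, 0), H = (1, 0), S = (0, 1), G = (5, 2).
1. W is the intersection of line HS and line GQ ⇒ W = (5/7, 2/7)
2. A lies on line SW with SA:AW = 2:5 ⇒ A = (10/49, 39/49)
3. U lies on line HA with HU:UA = -1:4 ⇒ U = (62/49, -13/49)
4. E is the midpoint of UG ⇒ E = (307/98, 85/98)
through S parallel to WE: direction (237/98, 57/98); meets AG at P = (1185/49, 334/49)
P = A + t·(G−A) with t = 5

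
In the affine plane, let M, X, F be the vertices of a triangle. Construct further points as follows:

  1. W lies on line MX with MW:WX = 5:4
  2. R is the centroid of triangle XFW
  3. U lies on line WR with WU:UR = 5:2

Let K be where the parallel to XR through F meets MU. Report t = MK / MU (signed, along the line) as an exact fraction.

t = 91/55

Set M = (0, 0), X = (1, 0), F = (0, 1); any affine frame gives the same invariant.
1. W lies on line MX with MW:WX = 5:4 ⇒ W = (5/9, 0)
2. R is the centroid of triangle XFW ⇒ R = (14/27, 1/3)
3. U lies on line WR with WU:UR = 5:2 ⇒ U = (100/189, 5/21)
through F parallel to XR: direction (-13/27, 1/3); meets MU at K = (260/297, 13/33)
K = M + t·(U−M) with t = 91/55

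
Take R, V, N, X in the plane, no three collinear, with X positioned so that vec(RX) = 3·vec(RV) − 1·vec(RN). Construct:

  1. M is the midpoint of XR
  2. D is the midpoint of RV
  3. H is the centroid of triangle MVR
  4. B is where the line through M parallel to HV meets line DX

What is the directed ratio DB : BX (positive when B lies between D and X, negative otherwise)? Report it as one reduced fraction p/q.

DB:BX = 3/4

Work in coordinates with R = (0, 0), V = (1, 0), N = (0, 1), X = (3, -1).
1. M is the midpoint of XR ⇒ M = (3/2, -1/2)
2. D is the midpoint of RV ⇒ D = (1/2, 0)
3. H is the centroid of triangle MVR ⇒ H = (5/6, -1/6)
4. B is where the line through M parallel to HV meets line DX ⇒ B = (11/7, -3/7)
B = D + t·(X−D) with t = 3/7, so DB:BX = t:(1−t) = 3/7:4/7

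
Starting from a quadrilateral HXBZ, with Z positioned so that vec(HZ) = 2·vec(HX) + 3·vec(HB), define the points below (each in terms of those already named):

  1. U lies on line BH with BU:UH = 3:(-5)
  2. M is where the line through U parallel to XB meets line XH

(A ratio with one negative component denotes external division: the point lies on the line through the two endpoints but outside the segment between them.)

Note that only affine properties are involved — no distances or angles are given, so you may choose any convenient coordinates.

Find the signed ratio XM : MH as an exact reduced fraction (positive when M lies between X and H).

Set H = (0, 0), X = (1, 0), B = (0, 1), Z = (2, 3); any affine frame gives the same invariant.
1. U lies on line BH with BU:UH = 3:(-5) ⇒ U = (0, 5/2)
2. M is where the line through U parallel to XB meets line XH ⇒ M = (5/2, 0)
M = X + t·(H−X) with t = -3/2, so XM:MH = t:(1−t) = -3/2:5/2

XM:MH = -3/5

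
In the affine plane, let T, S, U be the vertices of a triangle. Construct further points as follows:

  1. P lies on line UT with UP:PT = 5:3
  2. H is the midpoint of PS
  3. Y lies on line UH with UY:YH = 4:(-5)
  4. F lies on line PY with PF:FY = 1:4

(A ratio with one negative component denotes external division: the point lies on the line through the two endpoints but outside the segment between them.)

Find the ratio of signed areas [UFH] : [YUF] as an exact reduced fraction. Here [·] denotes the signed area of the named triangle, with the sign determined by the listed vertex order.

[UFH]:[YUF] = -1/4

Set T = (0, 0), S = (1, 0), U = (0, 1); any affine frame gives the same invariant.
1. P lies on line UT with UP:PT = 5:3 ⇒ P = (0, 3/8)
2. H is the midpoint of PS ⇒ H = (1/2, 3/16)
3. Y lies on line UH with UY:YH = 4:(-5) ⇒ Y = (-2, 17/4)
4. F lies on line PY with PF:FY = 1:4 ⇒ F = (-2/5, 23/20)
2·[UFH] = 1/4, 2·[YUF] = -1
[UFH]:[YUF] = 1/4:-1 = -1/4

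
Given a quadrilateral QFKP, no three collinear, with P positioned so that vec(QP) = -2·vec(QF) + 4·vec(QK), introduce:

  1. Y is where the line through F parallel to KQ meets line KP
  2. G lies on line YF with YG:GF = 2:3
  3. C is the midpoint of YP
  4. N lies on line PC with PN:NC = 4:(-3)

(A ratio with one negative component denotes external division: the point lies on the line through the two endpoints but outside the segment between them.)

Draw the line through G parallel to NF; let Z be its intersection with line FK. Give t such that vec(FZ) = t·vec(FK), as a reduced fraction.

t = 9/20

Work in coordinates with Q = (0, 0), F = (1, 0), K = (0, 1), P = (-2, 4).
1. Y is where the line through F parallel to KQ meets line KP ⇒ Y = (1, -1/2)
2. G lies on line YF with YG:GF = 2:3 ⇒ G = (1, -3/10)
3. C is the midpoint of YP ⇒ C = (-1/2, 7/4)
4. N lies on line PC with PN:NC = 4:(-3) ⇒ N = (4, -5)
through G parallel to NF: direction (-3, 5); meets FK at Z = (11/20, 9/20)
Z = F + t·(K−F) with t = 9/20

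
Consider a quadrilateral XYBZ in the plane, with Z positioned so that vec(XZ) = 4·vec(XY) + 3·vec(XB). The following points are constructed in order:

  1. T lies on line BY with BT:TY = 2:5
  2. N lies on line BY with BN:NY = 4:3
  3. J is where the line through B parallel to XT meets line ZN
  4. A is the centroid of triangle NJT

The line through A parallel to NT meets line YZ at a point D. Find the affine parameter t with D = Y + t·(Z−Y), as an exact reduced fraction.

Work in coordinates with X = (0, 0), Y = (1, 0), B = (0, 1), Z = (4, 3).
1. T lies on line BY with BT:TY = 2:5 ⇒ T = (2/7, 5/7)
2. N lies on line BY with BN:NY = 4:3 ⇒ N = (4/7, 3/7)
3. J is where the line through B parallel to XT meets line ZN ⇒ J = (-4/7, -3/7)
4. A is the centroid of triangle NJT ⇒ A = (2/21, 5/21)
through A parallel to NT: direction (-2/7, 2/7); meets YZ at D = (2/3, -1/3)
D = Y + t·(Z−Y) with t = -1/9

t = -1/9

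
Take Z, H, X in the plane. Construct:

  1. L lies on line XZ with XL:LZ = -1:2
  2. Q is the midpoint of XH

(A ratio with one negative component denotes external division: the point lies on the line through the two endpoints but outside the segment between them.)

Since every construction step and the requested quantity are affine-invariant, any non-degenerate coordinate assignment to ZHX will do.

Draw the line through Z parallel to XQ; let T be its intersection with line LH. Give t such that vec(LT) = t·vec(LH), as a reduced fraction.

t = 2

Assign Z = (0, 0), H = (1, 0), X = (0, 1) — the answer is frame-independent, so this choice is without loss of generality.
1. L lies on line XZ with XL:LZ = -1:2 ⇒ L = (0, 2)
2. Q is the midpoint of XH ⇒ Q = (1/2, 1/2)
through Z parallel to XQ: direction (1/2, -1/2); meets LH at T = (2, -2)
T = L + t·(H−L) with t = 2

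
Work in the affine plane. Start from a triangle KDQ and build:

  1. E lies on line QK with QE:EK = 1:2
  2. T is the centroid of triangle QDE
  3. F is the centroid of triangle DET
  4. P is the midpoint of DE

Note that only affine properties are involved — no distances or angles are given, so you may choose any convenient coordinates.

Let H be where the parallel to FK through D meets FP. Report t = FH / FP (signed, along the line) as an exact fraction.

Set K = (0, 0), D = (1, 0), Q = (0, 1); any affine frame gives the same invariant.
1. E lies on line QK with QE:EK = 1:2 ⇒ E = (0, 2/3)
2. T is the centroid of triangle QDE ⇒ T = (1/3, 5/9)
3. F is the centroid of triangle DET ⇒ F = (4/9, 11/27)
4. P is the midpoint of DE ⇒ P = (1/2, 1/3)
through D parallel to FK: direction (-4/9, -11/27); meets FP at H = (23/27, -11/81)
H = F + t·(P−F) with t = 22/3

t = 22/3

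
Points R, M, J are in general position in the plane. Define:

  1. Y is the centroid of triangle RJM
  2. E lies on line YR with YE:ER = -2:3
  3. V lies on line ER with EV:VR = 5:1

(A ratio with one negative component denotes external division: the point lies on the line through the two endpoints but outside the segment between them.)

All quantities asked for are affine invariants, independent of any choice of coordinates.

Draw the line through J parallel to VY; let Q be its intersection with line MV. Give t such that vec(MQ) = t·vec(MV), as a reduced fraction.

t = 2

Work in coordinates with R = (0, 0), M = (1, 0), J = (0, 1).
1. Y is the centroid of triangle RJM ⇒ Y = (1/3, 1/3)
2. E lies on line YR with YE:ER = -2:3 ⇒ E = (1, 1)
3. V lies on line ER with EV:VR = 5:1 ⇒ V = (1/6, 1/6)
through J parallel to VY: direction (1/6, 1/6); meets MV at Q = (-2/3, 1/3)
Q = M + t·(V−M) with t = 2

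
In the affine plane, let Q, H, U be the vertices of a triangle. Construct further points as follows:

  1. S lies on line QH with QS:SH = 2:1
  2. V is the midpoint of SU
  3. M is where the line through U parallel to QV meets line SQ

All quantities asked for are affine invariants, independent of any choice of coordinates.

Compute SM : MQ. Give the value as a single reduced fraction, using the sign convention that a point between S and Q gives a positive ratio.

Set Q = (0, 0), H = (1, 0), U = (0, 1); any affine frame gives the same invariant.
1. S lies on line QH with QS:SH = 2:1 ⇒ S = (2/3, 0)
2. V is the midpoint of SU ⇒ V = (1/3, 1/2)
3. M is where the line through U parallel to QV meets line SQ ⇒ M = (-2/3, 0)
M = S + t·(Q−S) with t = 2, so SM:MQ = t:(1−t) = 2:-1

SM:MQ = -2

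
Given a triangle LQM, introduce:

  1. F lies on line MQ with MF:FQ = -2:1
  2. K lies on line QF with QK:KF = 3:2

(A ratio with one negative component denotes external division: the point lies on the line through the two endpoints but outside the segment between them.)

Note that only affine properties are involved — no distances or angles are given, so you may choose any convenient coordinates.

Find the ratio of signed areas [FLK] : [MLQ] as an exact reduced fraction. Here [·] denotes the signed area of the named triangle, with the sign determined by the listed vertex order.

Set L = (0, 0), Q = (1, 0), M = (0, 1); any affine frame gives the same invariant.
1. F lies on line MQ with MF:FQ = -2:1 ⇒ F = (2, -1)
2. K lies on line QF with QK:KF = 3:2 ⇒ K = (8/5, -3/5)
2·[FLK] = -2/5, 2·[MLQ] = 1
[FLK]:[MLQ] = -2/5:1 = -2/5

[FLK]:[MLQ] = -2/5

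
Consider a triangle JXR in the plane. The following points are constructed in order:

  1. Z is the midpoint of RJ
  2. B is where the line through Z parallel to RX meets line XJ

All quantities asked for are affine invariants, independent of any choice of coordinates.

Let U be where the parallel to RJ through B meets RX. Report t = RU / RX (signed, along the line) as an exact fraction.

t = 1/2

Set J = (0, 0), X = (1, 0), R = (0, 1); any affine frame gives the same invariant.
1. Z is the midpoint of RJ ⇒ Z = (0, 1/2)
2. B is where the line through Z parallel to RX meets line XJ ⇒ B = (1/2, 0)
through B parallel to RJ: direction (0, -1); meets RX at U = (1/2, 1/2)
U = R + t·(X−R) with t = 1/2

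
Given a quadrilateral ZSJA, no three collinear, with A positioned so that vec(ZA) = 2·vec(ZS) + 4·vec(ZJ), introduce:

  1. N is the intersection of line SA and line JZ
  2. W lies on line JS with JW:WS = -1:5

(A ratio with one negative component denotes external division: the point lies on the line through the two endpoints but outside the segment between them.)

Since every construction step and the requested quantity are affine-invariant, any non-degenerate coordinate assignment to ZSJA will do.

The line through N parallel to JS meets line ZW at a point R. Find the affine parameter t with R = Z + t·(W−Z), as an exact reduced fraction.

t = -4

Set Z = (0, 0), S = (1, 0), J = (0, 1), A = (2, 4); any affine frame gives the same invariant.
1. N is the intersection of line SA and line JZ ⇒ N = (0, -4)
2. W lies on line JS with JW:WS = -1:5 ⇒ W = (-1/4, 5/4)
through N parallel to JS: direction (1, -1); meets ZW at R = (1, -5)
R = Z + t·(W−Z) with t = -4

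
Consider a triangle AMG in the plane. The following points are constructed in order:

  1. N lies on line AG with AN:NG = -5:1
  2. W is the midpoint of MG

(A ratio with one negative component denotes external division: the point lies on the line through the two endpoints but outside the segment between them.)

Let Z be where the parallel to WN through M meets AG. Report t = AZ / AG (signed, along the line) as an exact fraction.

t = 3/2

Set A = (0, 0), M = (1, 0), G = (0, 1); any affine frame gives the same invariant.
1. N lies on line AG with AN:NG = -5:1 ⇒ N = (0, 5/4)
2. W is the midpoint of MG ⇒ W = (1/2, 1/2)
through M parallel to WN: direction (-1/2, 3/4); meets AG at Z = (0, 3/2)
Z = A + t·(G−A) with t = 3/2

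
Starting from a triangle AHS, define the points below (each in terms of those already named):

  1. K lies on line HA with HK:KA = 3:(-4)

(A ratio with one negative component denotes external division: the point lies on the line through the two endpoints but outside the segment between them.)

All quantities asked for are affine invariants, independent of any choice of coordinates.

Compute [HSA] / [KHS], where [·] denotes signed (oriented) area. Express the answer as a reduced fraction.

Set A = (0, 0), H = (1, 0), S = (0, 1); any affine frame gives the same invariant.
1. K lies on line HA with HK:KA = 3:(-4) ⇒ K = (4, 0)
2·[HSA] = 1, 2·[KHS] = -3
[HSA]:[KHS] = 1:-3 = -1/3

[HSA]:[KHS] = -1/3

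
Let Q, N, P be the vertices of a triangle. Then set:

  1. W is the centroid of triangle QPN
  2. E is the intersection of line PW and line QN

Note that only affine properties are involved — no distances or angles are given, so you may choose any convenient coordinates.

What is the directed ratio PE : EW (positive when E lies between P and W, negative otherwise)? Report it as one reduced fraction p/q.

Assign Q = (0, 0), N = (1, 0), P = (0, 1) — the answer is frame-independent, so this choice is without loss of generality.
1. W is the centroid of triangle QPN ⇒ W = (1/3, 1/3)
2. E is the intersection of line PW and line QN ⇒ E = (1/2, 0)
E = P + t·(W−P) with t = 3/2, so PE:EW = t:(1−t) = 3/2:-1/2

PE:EW = -3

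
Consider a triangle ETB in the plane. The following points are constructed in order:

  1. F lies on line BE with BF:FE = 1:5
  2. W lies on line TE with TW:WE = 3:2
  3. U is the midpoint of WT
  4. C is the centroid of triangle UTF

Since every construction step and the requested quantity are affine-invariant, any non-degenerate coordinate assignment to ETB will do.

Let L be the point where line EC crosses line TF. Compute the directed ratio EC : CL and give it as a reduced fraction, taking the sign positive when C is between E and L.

Choose coordinates E = (0, 0), T = (1, 0), B = (0, 1).
1. F lies on line BE with BF:FE = 1:5 ⇒ F = (0, 5/6)
2. W lies on line TE with TW:WE = 3:2 ⇒ W = (2/5, 0)
3. U is the midpoint of WT ⇒ U = (7/10, 0)
4. C is the centroid of triangle UTF ⇒ C = (17/30, 5/18)
line EC meets TF at L = (17/27, 25/81)
C = E + t·(L−E) with t = 9/10, so EC:CL = 9/10:1/10

EC:CL = 9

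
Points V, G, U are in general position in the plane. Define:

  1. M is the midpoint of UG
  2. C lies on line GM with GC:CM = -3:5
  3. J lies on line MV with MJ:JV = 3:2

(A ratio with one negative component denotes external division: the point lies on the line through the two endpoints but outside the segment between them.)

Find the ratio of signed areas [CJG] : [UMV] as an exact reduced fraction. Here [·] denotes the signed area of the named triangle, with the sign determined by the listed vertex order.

[CJG]:[UMV] = 9/10

Work in coordinates with V = (0, 0), G = (1, 0), U = (0, 1).
1. M is the midpoint of UG ⇒ M = (1/2, 1/2)
2. C lies on line GM with GC:CM = -3:5 ⇒ C = (7/4, -3/4)
3. J lies on line MV with MJ:JV = 3:2 ⇒ J = (1/5, 1/5)
2·[CJG] = -9/20, 2·[UMV] = -1/2
[CJG]:[UMV] = -9/20:-1/2 = 9/10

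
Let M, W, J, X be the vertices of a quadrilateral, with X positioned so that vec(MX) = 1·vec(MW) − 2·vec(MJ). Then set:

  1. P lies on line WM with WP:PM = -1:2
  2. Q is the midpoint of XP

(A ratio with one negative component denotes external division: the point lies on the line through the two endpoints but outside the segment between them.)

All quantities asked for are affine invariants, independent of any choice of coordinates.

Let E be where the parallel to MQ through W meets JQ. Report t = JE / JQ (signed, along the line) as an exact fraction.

Assign M = (0, 0), W = (1, 0), J = (0, 1), X = (1, -2) — the answer is frame-independent, so this choice is without loss of generality.
1. P lies on line WM with WP:PM = -1:2 ⇒ P = (2, 0)
2. Q is the midpoint of XP ⇒ Q = (3/2, -1)
through W parallel to MQ: direction (3/2, -1); meets JQ at E = (1/2, 1/3)
E = J + t·(Q−J) with t = 1/3

t = 1/3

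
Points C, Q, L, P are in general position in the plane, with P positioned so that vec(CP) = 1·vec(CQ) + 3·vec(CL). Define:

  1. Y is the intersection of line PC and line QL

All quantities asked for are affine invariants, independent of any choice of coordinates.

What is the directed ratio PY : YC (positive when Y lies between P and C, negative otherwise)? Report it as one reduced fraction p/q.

Work in coordinates with C = (0, 0), Q = (1, 0), L = (0, 1), P = (1, 3).
1. Y is the intersection of line PC and line QL ⇒ Y = (1/4, 3/4)
Y = P + t·(C−P) with t = 3/4, so PY:YC = t:(1−t) = 3/4:1/4

PY:YC = 3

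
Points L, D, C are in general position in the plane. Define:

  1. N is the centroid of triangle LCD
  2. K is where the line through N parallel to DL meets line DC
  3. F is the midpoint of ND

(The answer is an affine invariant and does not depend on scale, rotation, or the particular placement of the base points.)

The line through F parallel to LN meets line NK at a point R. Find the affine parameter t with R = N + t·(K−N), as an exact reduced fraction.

Work in coordinates with L = (0, 0), D = (1, 0), C = (0, 1).
1. N is the centroid of triangle LCD ⇒ N = (1/3, 1/3)
2. K is where the line through N parallel to DL meets line DC ⇒ K = (2/3, 1/3)
3. F is the midpoint of ND ⇒ F = (2/3, 1/6)
through F parallel to LN: direction (1/3, 1/3); meets NK at R = (5/6, 1/3)
R = N + t·(K−N) with t = 3/2

t = 3/2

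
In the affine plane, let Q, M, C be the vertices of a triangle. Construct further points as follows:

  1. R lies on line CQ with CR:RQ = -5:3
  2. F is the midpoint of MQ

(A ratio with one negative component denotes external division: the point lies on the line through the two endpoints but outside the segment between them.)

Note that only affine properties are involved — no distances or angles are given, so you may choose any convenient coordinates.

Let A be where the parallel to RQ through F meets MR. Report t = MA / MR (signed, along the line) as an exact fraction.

t = 1/2

Choose coordinates Q = (0, 0), M = (1, 0), C = (0, 1).
1. R lies on line CQ with CR:RQ = -5:3 ⇒ R = (0, -3/2)
2. F is the midpoint of MQ ⇒ F = (1/2, 0)
through F parallel to RQ: direction (0, 3/2); meets MR at A = (1/2, -3/4)
A = M + t·(R−M) with t = 1/2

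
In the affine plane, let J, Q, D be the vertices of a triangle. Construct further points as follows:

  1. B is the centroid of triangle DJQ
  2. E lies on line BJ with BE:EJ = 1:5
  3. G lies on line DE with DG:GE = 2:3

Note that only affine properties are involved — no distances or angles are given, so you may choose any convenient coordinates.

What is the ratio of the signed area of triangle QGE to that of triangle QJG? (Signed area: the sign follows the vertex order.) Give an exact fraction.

[QGE]:[QJG] = -3/8

Choose coordinates J = (0, 0), Q = (1, 0), D = (0, 1).
1. B is the centroid of triangle DJQ ⇒ B = (1/3, 1/3)
2. E lies on line BJ with BE:EJ = 1:5 ⇒ E = (5/18, 5/18)
3. G lies on line DE with DG:GE = 2:3 ⇒ G = (1/9, 32/45)
2·[QGE] = 4/15, 2·[QJG] = -32/45
[QGE]:[QJG] = 4/15:-32/45 = -3/8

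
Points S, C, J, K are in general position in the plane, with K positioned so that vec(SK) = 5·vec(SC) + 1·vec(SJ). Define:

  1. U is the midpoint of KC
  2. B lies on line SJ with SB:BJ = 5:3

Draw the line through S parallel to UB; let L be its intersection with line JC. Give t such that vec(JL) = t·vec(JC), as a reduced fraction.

Set S = (0, 0), C = (1, 0), J = (0, 1), K = (5, 1); any affine frame gives the same invariant.
1. U is the midpoint of KC ⇒ U = (3, 1/2)
2. B lies on line SJ with SB:BJ = 5:3 ⇒ B = (0, 5/8)
through S parallel to UB: direction (-3, 1/8); meets JC at L = (24/23, -1/23)
L = J + t·(C−J) with t = 24/23

t = 24/23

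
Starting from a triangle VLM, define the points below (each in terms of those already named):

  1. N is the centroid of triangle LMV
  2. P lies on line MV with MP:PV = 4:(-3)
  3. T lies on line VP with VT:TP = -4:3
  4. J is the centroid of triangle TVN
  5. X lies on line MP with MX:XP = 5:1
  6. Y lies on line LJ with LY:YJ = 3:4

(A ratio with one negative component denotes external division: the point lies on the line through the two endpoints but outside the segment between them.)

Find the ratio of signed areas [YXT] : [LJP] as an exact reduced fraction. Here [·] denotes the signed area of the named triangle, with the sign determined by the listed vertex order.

[YXT]:[LJP] = -377/77

Set V = (0, 0), L = (1, 0), M = (0, 1); any affine frame gives the same invariant.
1. N is the centroid of triangle LMV ⇒ N = (1/3, 1/3)
2. P lies on line MV with MP:PV = 4:(-3) ⇒ P = (0, -3)
3. T lies on line VP with VT:TP = -4:3 ⇒ T = (0, -12)
4. J is the centroid of triangle TVN ⇒ J = (1/9, -35/9)
5. X lies on line MP with MX:XP = 5:1 ⇒ X = (0, -7/3)
6. Y lies on line LJ with LY:YJ = 3:4 ⇒ Y = (13/21, -5/3)
2·[YXT] = 377/63, 2·[LJP] = -11/9
[YXT]:[LJP] = 377/63:-11/9 = -377/77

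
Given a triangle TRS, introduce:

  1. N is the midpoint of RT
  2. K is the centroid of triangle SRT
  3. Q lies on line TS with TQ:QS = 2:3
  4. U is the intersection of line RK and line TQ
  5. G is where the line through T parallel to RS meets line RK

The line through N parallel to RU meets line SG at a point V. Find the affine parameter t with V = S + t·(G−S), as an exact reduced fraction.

t = 3/2

Choose coordinates T = (0, 0), R = (1, 0), S = (0, 1).
1. N is the midpoint of RT ⇒ N = (1/2, 0)
2. K is the centroid of triangle SRT ⇒ K = (1/3, 1/3)
3. Q lies on line TS with TQ:QS = 2:3 ⇒ Q = (0, 2/5)
4. U is the intersection of line RK and line TQ ⇒ U = (0, 1/2)
5. G is where the line through T parallel to RS meets line RK ⇒ G = (-1, 1)
through N parallel to RU: direction (-1, 1/2); meets SG at V = (-3/2, 1)
V = S + t·(G−S) with t = 3/2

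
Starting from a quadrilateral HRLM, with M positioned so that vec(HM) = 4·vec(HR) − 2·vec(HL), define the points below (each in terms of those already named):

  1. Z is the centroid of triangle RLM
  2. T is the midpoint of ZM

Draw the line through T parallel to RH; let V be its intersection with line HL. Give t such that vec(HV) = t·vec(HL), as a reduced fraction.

Work in coordinates with H = (0, 0), R = (1, 0), L = (0, 1), M = (4, -2).
1. Z is the centroid of triangle RLM ⇒ Z = (5/3, -1/3)
2. T is the midpoint of ZM ⇒ T = (17/6, -7/6)
through T parallel to RH: direction (-1, 0); meets HL at V = (0, -7/6)
V = H + t·(L−H) with t = -7/6

t = -7/6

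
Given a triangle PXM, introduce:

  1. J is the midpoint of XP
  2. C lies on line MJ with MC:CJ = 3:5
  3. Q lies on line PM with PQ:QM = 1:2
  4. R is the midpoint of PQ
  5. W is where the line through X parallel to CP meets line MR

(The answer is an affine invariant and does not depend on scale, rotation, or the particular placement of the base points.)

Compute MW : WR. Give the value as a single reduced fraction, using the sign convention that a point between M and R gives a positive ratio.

MW:WR = -26/21

Work in coordinates with P = (0, 0), X = (1, 0), M = (0, 1).
1. J is the midpoint of XP ⇒ J = (1/2, 0)
2. C lies on line MJ with MC:CJ = 3:5 ⇒ C = (3/16, 5/8)
3. Q lies on line PM with PQ:QM = 1:2 ⇒ Q = (0, 1/3)
4. R is the midpoint of PQ ⇒ R = (0, 1/6)
5. W is where the line through X parallel to CP meets line MR ⇒ W = (0, -10/3)
W = M + t·(R−M) with t = 26/5, so MW:WR = t:(1−t) = 26/5:-21/5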